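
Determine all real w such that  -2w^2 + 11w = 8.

w = 0.8625 or w = 4.6375

Rearrange to standard form: -2w^2 + 11w - 8 = 0.
Discriminant: (11)^2 - 4*(-2)*(-8) = 57.
Quadratic formula: w = (-11 +/- sqrt(57)) / (-4).
So w = 11/4 - sqrt(57)/4 ~= 0.8625 or w = sqrt(57)/4 + 11/4 ~= 4.6375.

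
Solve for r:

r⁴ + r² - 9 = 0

r = -1.5942 or r = 1.5942

Let u = r². The equation becomes u² + u - 9 = 0.
By the quadratic formula, u = -1/2 + √(37)/2 or u = -√(37)/2 - 1/2.
r² = -1/2 + √(37)/2 gives r = ±√(-1/2 + √(37)/2) ≈ ±1.5942.
r² = -√(37)/2 - 1/2 < 0 has no real solution.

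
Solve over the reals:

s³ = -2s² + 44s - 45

Rearrange: s³ + 2s² - 44s + 45 = 0.
Possible rational roots are divisors of 45. Testing s = 5 gives 0, so (s - 5) is a factor.
Divide: s³ + 2s² - 44s + 45 = (s - 5)(s² + 7s - 9).
Apply the quadratic formula to s² + 7s - 9 = 0: s = (-7 ± √85)/2, i.e. s ≈ 1.1098 or s ≈ -8.1098.

s = -8.1098 or s = 1.1098 or s = 5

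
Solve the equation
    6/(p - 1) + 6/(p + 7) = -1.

Multiply both sides by (p - 1)(p + 7):
6(p + 7) + 6(p - 1) = -(p - 1)(p + 7).
Expand and collect terms: -p² - 18p - 29 = 0.
By the quadratic formula, p = (18 ± √208) / -2, so p ≈ -16.2111 or p ≈ -1.7889.
Neither value makes a denominator zero (p ≠ 1, p ≠ -7), so both are valid.

p = -16.2111 or p = -1.7889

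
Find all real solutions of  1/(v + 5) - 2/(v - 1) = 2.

v = -4.386 or v = -0.114

Multiply both sides by (v + 5)(v - 1):
(v - 1) - 2(v + 5) = 2(v + 5)(v - 1).
Expand and collect terms: 2v² + 9v + 1 = 0.
By the quadratic formula, v = (-9 ± √73) / 4, so v ≈ -0.114 or v ≈ -4.386.
Neither value makes a denominator zero (v ≠ -5, v ≠ 1), so both are valid.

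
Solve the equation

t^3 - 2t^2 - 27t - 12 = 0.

t = -4 or t = -0.4641 or t = 6.4641

Possible rational roots are divisors of -12. Testing t = -4 gives 0, so (t + 4) is a factor.
Divide: t^3 - 2t^2 - 27t - 12 = (t + 4)(t^2 - 6t - 3).
Apply the quadratic formula to t^2 - 6t - 3 = 0: t = (6 +/- sqrt(48))/2, i.e. t ~= 6.4641 or t ~= -0.4641.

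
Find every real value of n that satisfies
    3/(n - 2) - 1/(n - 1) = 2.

Multiply both sides by (n - 2)(n - 1):
3(n - 1) - (n - 2) = 2(n - 2)(n - 1).
Expand and collect terms: 2n² - 8n + 5 = 0.
By the quadratic formula, n = (8 ± √24) / 4, so n ≈ 3.2247 or n ≈ 0.7753.
Neither value makes a denominator zero (n ≠ 2, n ≠ 1), so both are valid.

n = 0.7753 or n = 3.2247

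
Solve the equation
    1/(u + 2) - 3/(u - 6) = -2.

u = -2.4244 or u = 7.4244

Multiply both sides by (u + 2)(u - 6):
(u - 6) - 3(u + 2) = -2(u + 2)(u - 6).
Expand and collect terms: -2u² + 10u + 36 = 0.
By the quadratic formula, u = (-10 ± √388) / -4, so u ≈ -2.4244 or u ≈ 7.4244.
Neither value makes a denominator zero (u ≠ -2, u ≠ 6), so both are valid.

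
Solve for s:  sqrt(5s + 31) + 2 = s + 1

s = 10

Isolate the radical: sqrt(5s + 31) = s - 1.
Square both sides: 5s + 31 = (s - 1)^2.
Expand and rearrange: s^2 - 7s - 30 = 0.
Solving gives s = 10 or s = -3.
Check each candidate in the original equation:
  s = 10: sqrt(81) = 9, while s - 1 = 9 — valid.
  s = -3: sqrt(16) = 4, while s - 1 = -4 — extraneous.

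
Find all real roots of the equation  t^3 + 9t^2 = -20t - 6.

t = -5.6458 or t = -3 or t = -0.3542

Rearrange: t^3 + 9t^2 + 20t + 6 = 0.
Possible rational roots are divisors of 6. Testing t = -3 gives 0, so (t + 3) is a factor.
Divide: t^3 + 9t^2 + 20t + 6 = (t + 3)(t^2 + 6t + 2).
Apply the quadratic formula to t^2 + 6t + 2 = 0: t = (-6 +/- sqrt(28))/2, i.e. t ~= -0.3542 or t ~= -5.6458.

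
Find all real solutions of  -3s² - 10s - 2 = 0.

Discriminant: (-10)² − 4·(-3)·(-2) = 76.
Quadratic formula: s = (10 ± √76) / (-6).
So s = -5/3 - √(19)/3 ≈ -3.1196 or s = -5/3 + √(19)/3 ≈ -0.2137.

s = -3.1196 or s = -0.2137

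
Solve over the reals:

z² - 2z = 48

Bring every term to one side: z² - 2z - 48 = 0.
Factor: (z - 8)(z + 6) = 0.
So z = 8 or z = -6.

z = -6 or z = 8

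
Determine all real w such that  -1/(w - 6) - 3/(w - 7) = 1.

w = 2.6972 or w = 6.3028

Multiply both sides by (w - 6)(w - 7):
-(w - 7) - 3(w - 6) = (w - 6)(w - 7).
Expand and collect terms: w² - 9w + 17 = 0.
By the quadratic formula, w = (9 ± √13) / 2, so w ≈ 6.3028 or w ≈ 2.6972.
Neither value makes a denominator zero (w ≠ 6, w ≠ 7), so both are valid.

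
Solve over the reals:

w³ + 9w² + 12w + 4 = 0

Possible rational roots are divisors of 4. Testing w = -1 gives 0, so (w + 1) is a factor.
Divide: w³ + 9w² + 12w + 4 = (w + 1)(w² + 8w + 4).
Apply the quadratic formula to w² + 8w + 4 = 0: w = (-8 ± √48)/2, i.e. w ≈ -0.5359 or w ≈ -7.4641.

w = -7.4641 or w = -1 or w = -0.5359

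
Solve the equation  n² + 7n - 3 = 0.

Discriminant: (7)² − 4·1·(-3) = 61.
Quadratic formula: n = (-7 ± √61) / 2.
So n = -7/2 + √(61)/2 ≈ 0.4051 or n = -√(61)/2 - 7/2 ≈ -7.4051.

n = -7.4051 or n = 0.4051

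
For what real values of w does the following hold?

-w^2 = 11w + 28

Bring every term to one side: -w^2 - 11w - 28 = 0.
Factor: -1(w + 7)(w + 4) = 0.
So w = -7 or w = -4.

w = -7 or w = -4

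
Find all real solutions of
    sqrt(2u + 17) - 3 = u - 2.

u = 4

Isolate the radical: sqrt(2u + 17) = u + 1.
Square both sides: 2u + 17 = (u + 1)^2.
Expand and rearrange: u^2 - 16 = 0.
Solving gives u = 4 or u = -4.
Check each candidate in the original equation:
  u = 4: sqrt(25) = 5, while u + 1 = 5 — valid.
  u = -4: sqrt(9) = 3, while u + 1 = -3 — extraneous.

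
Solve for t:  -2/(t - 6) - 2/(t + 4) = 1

t = -6.3852 or t = 4.3852

Multiply both sides by (t - 6)(t + 4):
-2(t + 4) - 2(t - 6) = (t - 6)(t + 4).
Expand and collect terms: t^2 + 2t - 28 = 0.
By the quadratic formula, t = (-2 +/- sqrt(116)) / 2, so t ~= 4.3852 or t ~= -6.3852.
Neither value makes a denominator zero (t != 6, t != -4), so both are valid.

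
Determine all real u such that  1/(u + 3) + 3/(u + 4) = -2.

u = -5.8229 or u = -3.1771

Multiply both sides by (u + 3)(u + 4):
(u + 4) + 3(u + 3) = -2(u + 3)(u + 4).
Expand and collect terms: -2u^2 - 18u - 37 = 0.
By the quadratic formula, u = (18 +/- sqrt(28)) / -4, so u ~= -5.8229 or u ~= -3.1771.
Neither value makes a denominator zero (u != -3, u != -4), so both are valid.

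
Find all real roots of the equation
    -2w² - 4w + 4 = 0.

w = -2.7321 or w = 0.7321

Discriminant: (-4)² − 4·(-2)·4 = 48.
Quadratic formula: w = (4 ± √48) / (-4).
So w = -√(3) - 1 ≈ -2.7321 or w = -1 + √(3) ≈ 0.7321.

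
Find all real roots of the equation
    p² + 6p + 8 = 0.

Factor: (p + 2)(p + 4) = 0.
So p = -2 or p = -4.

p = -4 or p = -2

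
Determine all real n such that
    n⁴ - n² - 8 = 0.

n = -1.8364 or n = 1.8364

Let u = n². The equation becomes u² - u - 8 = 0.
By the quadratic formula, u = 1/2 + √(33)/2 or u = 1/2 - √(33)/2.
n² = 1/2 + √(33)/2 gives n = ±√(1/2 + √(33)/2) ≈ ±1.8364.
n² = 1/2 - √(33)/2 < 0 has no real solution.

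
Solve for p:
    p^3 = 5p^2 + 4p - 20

Rearrange: p^3 - 5p^2 - 4p + 20 = 0.
Possible rational roots are divisors of 20. Testing p = 5 gives 0, so (p - 5) is a factor.
Divide: p^3 - 5p^2 - 4p + 20 = (p - 5)(p^2 - 4).
Factor the quadratic: p = 2 or p = -2.

p = -2 or p = 2 or p = 5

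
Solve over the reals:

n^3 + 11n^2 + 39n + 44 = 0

n = -4.618 or n = -4 or n = -2.382

Possible rational roots are divisors of 44. Testing n = -4 gives 0, so (n + 4) is a factor.
Divide: n^3 + 11n^2 + 39n + 44 = (n + 4)(n^2 + 7n + 11).
Apply the quadratic formula to n^2 + 7n + 11 = 0: n = (-7 +/- sqrt(5))/2, i.e. n ~= -2.382 or n ~= -4.618.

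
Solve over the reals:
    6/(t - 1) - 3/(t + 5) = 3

Multiply both sides by (t - 1)(t + 5):
6(t + 5) - 3(t - 1) = 3(t - 1)(t + 5).
Expand and collect terms: 3t^2 + 9t - 48 = 0.
By the quadratic formula, t = (-9 +/- sqrt(657)) / 6, so t ~= 2.772 or t ~= -5.772.
Neither value makes a denominator zero (t != 1, t != -5), so both are valid.

t = -5.772 or t = 2.772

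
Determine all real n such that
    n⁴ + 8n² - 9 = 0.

n = -1 or n = 1

Let u = n². The equation becomes u² + 8u - 9 = 0.
Factor: (u + 9)(u - 1) = 0, so u = -9 or u = 1.
n² = -9 < 0 has no real solution.
n² = 1 gives n = ±1.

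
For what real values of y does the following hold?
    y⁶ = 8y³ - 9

y = 1.1064 or y = 1.8801

Let u = y³. The equation becomes u² - 8u + 9 = 0.
By the quadratic formula, u = √(7) + 4 or u = 4 - √(7).
y³ = √(7) + 4 gives y = ∛(√(7) + 4) ≈ 1.8801.
y³ = 4 - √(7) gives y = ∛(4 - √(7)) ≈ 1.1064.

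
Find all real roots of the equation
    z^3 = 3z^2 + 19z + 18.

z = -2 or z = -1.4051 or z = 6.4051

Rearrange: z^3 - 3z^2 - 19z - 18 = 0.
Possible rational roots are divisors of -18. Testing z = -2 gives 0, so (z + 2) is a factor.
Divide: z^3 - 3z^2 - 19z - 18 = (z + 2)(z^2 - 5z - 9).
Apply the quadratic formula to z^2 - 5z - 9 = 0: z = (5 +/- sqrt(61))/2, i.e. z ~= 6.4051 or z ~= -1.4051.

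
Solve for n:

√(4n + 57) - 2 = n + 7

n = -2

Isolate the radical: √(4n + 57) = n + 9.
Square both sides: 4n + 57 = (n + 9)².
Expand and rearrange: n² + 14n + 24 = 0.
Solving gives n = -2 or n = -12.
Check each candidate in the original equation:
  n = -2: √(49) = 7, while n + 9 = 7 — valid.
  n = -12: √(9) = 3, while n + 9 = -3 — extraneous.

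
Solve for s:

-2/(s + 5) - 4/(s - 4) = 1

s = -8 or s = 1

Multiply both sides by (s + 5)(s - 4):
-2(s - 4) - 4(s + 5) = (s + 5)(s - 4).
Expand and collect terms: s² + 7s - 8 = 0.
Factor or apply the quadratic formula: s = 1 or s = -8.
Neither value makes a denominator zero (s ≠ -5, s ≠ 4), so both are valid.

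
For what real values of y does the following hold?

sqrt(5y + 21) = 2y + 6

y = -1

Square both sides: 5y + 21 = (2y + 6)^2.
Expand and rearrange: 4y^2 + 19y + 15 = 0.
Solving gives y = -1 or y = -3.75.
Check each candidate in the original equation:
  y = -1: sqrt(16) = 4, while 2y + 6 = 4 — valid.
  y = -3.75: sqrt(2.25) = 1.5, while 2y + 6 = -1.5 — extraneous.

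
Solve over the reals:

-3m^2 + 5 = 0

Discriminant: (0)^2 - 4*(-3)*5 = 60.
Quadratic formula: m = (0 +/- sqrt(60)) / (-6).
So m = -sqrt(15)/3 ~= -1.291 or m = sqrt(15)/3 ~= 1.291.

m = -1.291 or m = 1.291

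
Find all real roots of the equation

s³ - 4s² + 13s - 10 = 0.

Possible rational roots are divisors of -10. Testing s = 1 gives 0, so (s - 1) is a factor.
Divide: s³ - 4s² + 13s - 10 = (s - 1)(s² - 3s + 10).
The quadratic s² - 3s + 10 has discriminant -31 < 0, so no further real roots.

s = 1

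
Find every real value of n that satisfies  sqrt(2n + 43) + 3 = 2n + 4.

n = 3

Isolate the radical: sqrt(2n + 43) = 2n + 1.
Square both sides: 2n + 43 = (2n + 1)^2.
Expand and rearrange: 4n^2 + 2n - 42 = 0.
Solving gives n = 3 or n = -3.5.
Check each candidate in the original equation:
  n = 3: sqrt(49) = 7, while 2n + 1 = 7 — valid.
  n = -3.5: sqrt(36) = 6, while 2n + 1 = -6 — extraneous.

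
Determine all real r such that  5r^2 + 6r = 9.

Rearrange to standard form: 5r^2 + 6r - 9 = 0.
Discriminant: (6)^2 - 4*5*(-9) = 216.
Quadratic formula: r = (-6 +/- sqrt(216)) / 10.
So r = -3/5 + 3*sqrt(6)/5 ~= 0.8697 or r = -3*sqrt(6)/5 - 3/5 ~= -2.0697.

r = -2.0697 or r = 0.8697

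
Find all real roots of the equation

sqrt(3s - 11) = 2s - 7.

Square both sides: 3s - 11 = (2s - 7)^2.
Expand and rearrange: 4s^2 - 31s + 60 = 0.
Solving gives s = 4 or s = 3.75.
Check each candidate in the original equation:
  s = 4: sqrt(1) = 1, while 2s - 7 = 1 — valid.
  s = 3.75: sqrt(0.25) = 0.5, while 2s - 7 = 0.5 — valid.

s = 3.75 or s = 4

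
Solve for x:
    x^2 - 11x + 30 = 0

x = 5 or x = 6

Factor: (x - 6)(x - 5) = 0.
So x = 6 or x = 5.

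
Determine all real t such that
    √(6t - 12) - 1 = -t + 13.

t = 8

Isolate the radical: √(6t - 12) = -t + 14.
Square both sides: 6t - 12 = (-t + 14)².
Expand and rearrange: t² - 34t + 208 = 0.
Solving gives t = 26 or t = 8.
Check each candidate in the original equation:
  t = 26: √(144) = 12, while -t + 14 = -12 — extraneous.
  t = 8: √(36) = 6, while -t + 14 = 6 — valid.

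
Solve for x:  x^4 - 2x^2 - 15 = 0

Let u = x^2. The equation becomes u^2 - 2u - 15 = 0.
Factor: (u - 5)(u + 3) = 0, so u = 5 or u = -3.
x^2 = 5 gives x = +/-sqrt(5) ~= +/-2.2361.
x^2 = -3 < 0 has no real solution.

x = -2.2361 or x = 2.2361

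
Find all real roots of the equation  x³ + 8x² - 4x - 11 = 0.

x = -8.3218 or x = -1 or x = 1.3218

Possible rational roots are divisors of -11. Testing x = -1 gives 0, so (x + 1) is a factor.
Divide: x³ + 8x² - 4x - 11 = (x + 1)(x² + 7x - 11).
Apply the quadratic formula to x² + 7x - 11 = 0: x = (-7 ± √93)/2, i.e. x ≈ 1.3218 or x ≈ -8.3218.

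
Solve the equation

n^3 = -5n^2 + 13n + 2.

Rearrange: n^3 + 5n^2 - 13n - 2 = 0.
Possible rational roots are divisors of -2. Testing n = 2 gives 0, so (n - 2) is a factor.
Divide: n^3 + 5n^2 - 13n - 2 = (n - 2)(n^2 + 7n + 1).
Apply the quadratic formula to n^2 + 7n + 1 = 0: n = (-7 +/- sqrt(45))/2, i.e. n ~= -0.1459 or n ~= -6.8541.

n = -6.8541 or n = -0.1459 or n = 2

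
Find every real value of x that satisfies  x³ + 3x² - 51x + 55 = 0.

Possible rational roots are divisors of 55. Testing x = 5 gives 0, so (x - 5) is a factor.
Divide: x³ + 3x² - 51x + 55 = (x - 5)(x² + 8x - 11).
Apply the quadratic formula to x² + 8x - 11 = 0: x = (-8 ± √108)/2, i.e. x ≈ 1.1962 or x ≈ -9.1962.

x = -9.1962 or x = 1.1962 or x = 5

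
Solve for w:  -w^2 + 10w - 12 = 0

Discriminant: (10)^2 - 4*(-1)*(-12) = 52.
Quadratic formula: w = (-10 +/- sqrt(52)) / (-2).
So w = 5 - sqrt(13) ~= 1.3944 or w = sqrt(13) + 5 ~= 8.6056.

w = 1.3944 or w = 8.6056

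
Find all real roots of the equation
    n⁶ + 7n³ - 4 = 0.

n = -1.9601 or n = 0.8098

Let u = n³. The equation becomes u² + 7u - 4 = 0.
By the quadratic formula, u = -7/2 + √(65)/2 or u = -√(65)/2 - 7/2.
n³ = -7/2 + √(65)/2 gives n = ∛(-7/2 + √(65)/2) ≈ 0.8098.
n³ = -√(65)/2 - 7/2 gives n = -∛(7/2 + √(65)/2) ≈ -1.9601.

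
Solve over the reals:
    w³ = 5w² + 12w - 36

Rearrange: w³ - 5w² - 12w + 36 = 0.
Possible rational roots are divisors of 36. Testing w = -3 gives 0, so (w + 3) is a factor.
Divide: w³ - 5w² - 12w + 36 = (w + 3)(w² - 8w + 12).
Factor the quadratic: w = 6 or w = 2.

w = -3 or w = 2 or w = 6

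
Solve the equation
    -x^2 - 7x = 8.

x = -5.5616 or x = -1.4384

Rearrange to standard form: -x^2 - 7x - 8 = 0.
Discriminant: (-7)^2 - 4*(-1)*(-8) = 17.
Quadratic formula: x = (7 +/- sqrt(17)) / (-2).
So x = -7/2 - sqrt(17)/2 ~= -5.5616 or x = -7/2 + sqrt(17)/2 ~= -1.4384.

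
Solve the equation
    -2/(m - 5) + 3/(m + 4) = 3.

Multiply both sides by (m - 5)(m + 4):
-2(m + 4) + 3(m - 5) = 3(m - 5)(m + 4).
Expand and collect terms: 3m² - 4m - 37 = 0.
By the quadratic formula, m = (4 ± √460) / 6, so m ≈ 4.2413 or m ≈ -2.9079.
Neither value makes a denominator zero (m ≠ 5, m ≠ -4), so both are valid.

m = -2.9079 or m = 4.2413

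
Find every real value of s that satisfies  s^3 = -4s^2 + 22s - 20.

s = -7.3589 or s = 1.3589 or s = 2

Rearrange: s^3 + 4s^2 - 22s + 20 = 0.
Possible rational roots are divisors of 20. Testing s = 2 gives 0, so (s - 2) is a factor.
Divide: s^3 + 4s^2 - 22s + 20 = (s - 2)(s^2 + 6s - 10).
Apply the quadratic formula to s^2 + 6s - 10 = 0: s = (-6 +/- sqrt(76))/2, i.e. s ~= 1.3589 or s ~= -7.3589.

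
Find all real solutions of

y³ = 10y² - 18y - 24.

Rearrange: y³ - 10y² + 18y + 24 = 0.
Possible rational roots are divisors of 24. Testing y = 4 gives 0, so (y - 4) is a factor.
Divide: y³ - 10y² + 18y + 24 = (y - 4)(y² - 6y - 6).
Apply the quadratic formula to y² - 6y - 6 = 0: y = (6 ± √60)/2, i.e. y ≈ 6.873 or y ≈ -0.873.

y = -0.873 or y = 4 or y = 6.873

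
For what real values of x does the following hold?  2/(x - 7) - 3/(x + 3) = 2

Multiply both sides by (x - 7)(x + 3):
2(x + 3) - 3(x - 7) = 2(x - 7)(x + 3).
Expand and collect terms: 2x^2 - 7x - 69 = 0.
By the quadratic formula, x = (7 +/- sqrt(601)) / 4, so x ~= 7.8788 or x ~= -4.3788.
Neither value makes a denominator zero (x != 7, x != -3), so both are valid.

x = -4.3788 or x = 7.8788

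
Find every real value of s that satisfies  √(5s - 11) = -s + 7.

s = 4

Square both sides: 5s - 11 = (-s + 7)².
Expand and rearrange: s² - 19s + 60 = 0.
Solving gives s = 15 or s = 4.
Check each candidate in the original equation:
  s = 15: √(64) = 8, while -s + 7 = -8 — extraneous.
  s = 4: √(9) = 3, while -s + 7 = 3 — valid.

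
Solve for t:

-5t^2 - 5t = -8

Rearrange to standard form: -5t^2 - 5t + 8 = 0.
Discriminant: (-5)^2 - 4*(-5)*8 = 185.
Quadratic formula: t = (5 +/- sqrt(185)) / (-10).
So t = -sqrt(185)/10 - 1/2 ~= -1.8601 or t = -1/2 + sqrt(185)/10 ~= 0.8601.

t = -1.8601 or t = 0.8601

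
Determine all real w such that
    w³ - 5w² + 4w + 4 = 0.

w = -0.5616 or w = 2 or w = 3.5616

Possible rational roots are divisors of 4. Testing w = 2 gives 0, so (w - 2) is a factor.
Divide: w³ - 5w² + 4w + 4 = (w - 2)(w² - 3w - 2).
Apply the quadratic formula to w² - 3w - 2 = 0: w = (3 ± √17)/2, i.e. w ≈ 3.5616 or w ≈ -0.5616.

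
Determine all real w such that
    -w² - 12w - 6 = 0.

w = -11.4772 or w = -0.5228

Discriminant: (-12)² − 4·(-1)·(-6) = 120.
Quadratic formula: w = (12 ± √120) / (-2).
So w = -6 - √(30) ≈ -11.4772 or w = -6 + √(30) ≈ -0.5228.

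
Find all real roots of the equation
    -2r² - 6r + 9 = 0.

r = -4.0981 or r = 1.0981

Discriminant: (-6)² − 4·(-2)·9 = 108.
Quadratic formula: r = (6 ± √108) / (-4).
So r = -3·√(3)/2 - 3/2 ≈ -4.0981 or r = -3/2 + 3·√(3)/2 ≈ 1.0981.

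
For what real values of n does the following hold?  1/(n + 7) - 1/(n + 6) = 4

n = -6.5

Multiply both sides by (n + 7)(n + 6):
(n + 6) - (n + 7) = 4(n + 7)(n + 6).
Expand and collect terms: 4n² + 52n + 169 = 0.
This has the repeated root n = -6.5.
Neither value makes a denominator zero (n ≠ -7, n ≠ -6), so both are valid.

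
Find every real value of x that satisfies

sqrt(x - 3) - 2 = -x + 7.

Isolate the radical: sqrt(x - 3) = -x + 9.
Square both sides: x - 3 = (-x + 9)^2.
Expand and rearrange: x^2 - 19x + 84 = 0.
Solving gives x = 12 or x = 7.
Check each candidate in the original equation:
  x = 12: sqrt(9) = 3, while -x + 9 = -3 — extraneous.
  x = 7: sqrt(4) = 2, while -x + 9 = 2 — valid.

x = 7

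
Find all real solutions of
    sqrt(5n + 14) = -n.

Square both sides: 5n + 14 = (-n)^2.
Expand and rearrange: n^2 - 5n - 14 = 0.
Solving gives n = 7 or n = -2.
Check each candidate in the original equation:
  n = 7: sqrt(49) = 7, while -n = -7 — extraneous.
  n = -2: sqrt(4) = 2, while -n = 2 — valid.

n = -2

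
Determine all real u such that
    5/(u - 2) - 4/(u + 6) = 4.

u = -6.8766 or u = 3.1266

Multiply both sides by (u - 2)(u + 6):
5(u + 6) - 4(u - 2) = 4(u - 2)(u + 6).
Expand and collect terms: 4u^2 + 15u - 86 = 0.
By the quadratic formula, u = (-15 +/- sqrt(1601)) / 8, so u ~= 3.1266 or u ~= -6.8766.
Neither value makes a denominator zero (u != 2, u != -6), so both are valid.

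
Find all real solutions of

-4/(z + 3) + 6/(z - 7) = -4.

z = -1.7944 or z = 5.2944

Multiply both sides by (z + 3)(z - 7):
-4(z - 7) + 6(z + 3) = -4(z + 3)(z - 7).
Expand and collect terms: -4z^2 + 14z + 38 = 0.
By the quadratic formula, z = (-14 +/- sqrt(804)) / -8, so z ~= -1.7944 or z ~= 5.2944.
Neither value makes a denominator zero (z != -3, z != 7), so both are valid.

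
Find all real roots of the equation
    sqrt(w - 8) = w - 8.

w = 8 or w = 9

Square both sides: w - 8 = (w - 8)^2.
Expand and rearrange: w^2 - 17w + 72 = 0.
Solving gives w = 9 or w = 8.
Check each candidate in the original equation:
  w = 9: sqrt(1) = 1, while w - 8 = 1 — valid.
  w = 8: sqrt(0) = 0, while w - 8 = 0 — valid.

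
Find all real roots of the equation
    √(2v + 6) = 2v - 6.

Square both sides: 2v + 6 = (2v - 6)².
Expand and rearrange: 4v² - 26v + 30 = 0.
Solving gives v = 5 or v = 1.5.
Check each candidate in the original equation:
  v = 5: √(16) = 4, while 2v - 6 = 4 — valid.
  v = 1.5: √(9) = 3, while 2v - 6 = -3 — extraneous.

v = 5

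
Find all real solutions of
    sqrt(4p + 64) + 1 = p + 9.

Isolate the radical: sqrt(4p + 64) = p + 8.
Square both sides: 4p + 64 = (p + 8)^2.
Expand and rearrange: p^2 + 12p = 0.
Solving gives p = 0 or p = -12.
Check each candidate in the original equation:
  p = 0: sqrt(64) = 8, while p + 8 = 8 — valid.
  p = -12: sqrt(16) = 4, while p + 8 = -4 — extraneous.

p = 0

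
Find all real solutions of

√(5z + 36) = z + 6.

z = 0

Square both sides: 5z + 36 = (z + 6)².
Expand and rearrange: z² + 7z = 0.
Solving gives z = 0 or z = -7.
Check each candidate in the original equation:
  z = 0: √(36) = 6, while z + 6 = 6 — valid.
  z = -7: √(1) = 1, while z + 6 = -1 — extraneous.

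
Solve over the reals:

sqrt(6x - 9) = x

x = 3

Square both sides: 6x - 9 = (x)^2.
Expand and rearrange: x^2 - 6x + 9 = 0.
This gives the repeated root x = 3.
Check in the original equation:
  x = 3: sqrt(9) = 3, while x = 3 — valid.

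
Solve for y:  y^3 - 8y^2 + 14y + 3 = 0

y = -0.1926 or y = 3 or y = 5.1926

Possible rational roots are divisors of 3. Testing y = 3 gives 0, so (y - 3) is a factor.
Divide: y^3 - 8y^2 + 14y + 3 = (y - 3)(y^2 - 5y - 1).
Apply the quadratic formula to y^2 - 5y - 1 = 0: y = (5 +/- sqrt(29))/2, i.e. y ~= 5.1926 or y ~= -0.1926.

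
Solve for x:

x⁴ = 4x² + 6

x = -2.2721 or x = 2.2721

Let u = x². The equation becomes u² - 4u - 6 = 0.
By the quadratic formula, u = 2 + √(10) or u = 2 - √(10).
x² = 2 + √(10) gives x = ±√(2 + √(10)) ≈ ±2.2721.
x² = 2 - √(10) < 0 has no real solution.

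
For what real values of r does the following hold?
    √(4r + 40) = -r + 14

Square both sides: 4r + 40 = (-r + 14)².
Expand and rearrange: r² - 32r + 156 = 0.
Solving gives r = 26 or r = 6.
Check each candidate in the original equation:
  r = 26: √(144) = 12, while -r + 14 = -12 — extraneous.
  r = 6: √(64) = 8, while -r + 14 = 8 — valid.

r = 6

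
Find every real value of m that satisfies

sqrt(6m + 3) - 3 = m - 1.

Isolate the radical: sqrt(6m + 3) = m + 2.
Square both sides: 6m + 3 = (m + 2)^2.
Expand and rearrange: m^2 - 2m + 1 = 0.
This gives the repeated root m = 1.
Check in the original equation:
  m = 1: sqrt(9) = 3, while m + 2 = 3 — valid.

m = 1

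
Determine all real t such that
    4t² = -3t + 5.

t = -1.5542 or t = 0.8042

Rearrange to standard form: 4t² + 3t - 5 = 0.
Discriminant: (3)² − 4·4·(-5) = 89.
Quadratic formula: t = (-3 ± √89) / 8.
So t = -3/8 + √(89)/8 ≈ 0.8042 or t = -√(89)/8 - 3/8 ≈ -1.5542.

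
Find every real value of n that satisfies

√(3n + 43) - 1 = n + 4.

n = 2

Isolate the radical: √(3n + 43) = n + 5.
Square both sides: 3n + 43 = (n + 5)².
Expand and rearrange: n² + 7n - 18 = 0.
Solving gives n = 2 or n = -9.
Check each candidate in the original equation:
  n = 2: √(49) = 7, while n + 5 = 7 — valid.
  n = -9: √(16) = 4, while n + 5 = -4 — extraneous.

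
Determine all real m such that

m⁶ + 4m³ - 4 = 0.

Let u = m³. The equation becomes u² + 4u - 4 = 0.
By the quadratic formula, u = -2 + 2·√(2) or u = -2·√(2) - 2.
m³ = -2 + 2·√(2) gives m = ∛(-2 + 2·√(2)) ≈ 0.9392.
m³ = -2·√(2) - 2 gives m = -∛(2 + 2·√(2)) ≈ -1.6902.

m = -1.6902 or m = 0.9392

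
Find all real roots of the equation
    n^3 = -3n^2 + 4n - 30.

Rearrange: n^3 + 3n^2 - 4n + 30 = 0.
Possible rational roots are divisors of 30. Testing n = -5 gives 0, so (n + 5) is a factor.
Divide: n^3 + 3n^2 - 4n + 30 = (n + 5)(n^2 - 2n + 6).
The quadratic n^2 - 2n + 6 has discriminant -20 < 0, so no further real roots.

n = -5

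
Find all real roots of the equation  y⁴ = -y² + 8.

Let u = y². The equation becomes u² + u - 8 = 0.
By the quadratic formula, u = -1/2 + √(33)/2 or u = -√(33)/2 - 1/2.
y² = -1/2 + √(33)/2 gives y = ±√(-1/2 + √(33)/2) ≈ ±1.5402.
y² = -√(33)/2 - 1/2 < 0 has no real solution.

y = -1.5402 or y = 1.5402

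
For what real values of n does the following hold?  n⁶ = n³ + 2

n = -1 or n = 1.2599

Let u = n³. The equation becomes u² - u - 2 = 0.
Factor: (u - 2)(u + 1) = 0, so u = 2 or u = -1.
n³ = 2 gives n = ∛(2) ≈ 1.2599.
n³ = -1 gives n = -1.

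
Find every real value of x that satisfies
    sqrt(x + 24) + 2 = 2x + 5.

Isolate the radical: sqrt(x + 24) = 2x + 3.
Square both sides: x + 24 = (2x + 3)^2.
Expand and rearrange: 4x^2 + 11x - 15 = 0.
Solving gives x = 1 or x = -3.75.
Check each candidate in the original equation:
  x = 1: sqrt(25) = 5, while 2x + 3 = 5 — valid.
  x = -3.75: sqrt(20.25) = 4.5, while 2x + 3 = -4.5 — extraneous.

x = 1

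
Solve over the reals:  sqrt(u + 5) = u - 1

u = 4

Square both sides: u + 5 = (u - 1)^2.
Expand and rearrange: u^2 - 3u - 4 = 0.
Solving gives u = 4 or u = -1.
Check each candidate in the original equation:
  u = 4: sqrt(9) = 3, while u - 1 = 3 — valid.
  u = -1: sqrt(4) = 2, while u - 1 = -2 — extraneous.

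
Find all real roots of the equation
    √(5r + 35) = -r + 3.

r = -2

Square both sides: 5r + 35 = (-r + 3)².
Expand and rearrange: r² - 11r - 26 = 0.
Solving gives r = 13 or r = -2.
Check each candidate in the original equation:
  r = 13: √(100) = 10, while -r + 3 = -10 — extraneous.
  r = -2: √(25) = 5, while -r + 3 = 5 — valid.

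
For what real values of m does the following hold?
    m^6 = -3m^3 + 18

Let u = m^3. The equation becomes u^2 + 3u - 18 = 0.
Factor: (u + 6)(u - 3) = 0, so u = -6 or u = 3.
m^3 = -6 gives m = -(6)^(1/3) ~= -1.8171.
m^3 = 3 gives m = (3)^(1/3) ~= 1.4422.

m = -1.8171 or m = 1.4422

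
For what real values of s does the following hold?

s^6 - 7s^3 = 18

Let u = s^3. The equation becomes u^2 - 7u - 18 = 0.
Factor: (u - 9)(u + 2) = 0, so u = 9 or u = -2.
s^3 = 9 gives s = (9)^(1/3) ~= 2.0801.
s^3 = -2 gives s = -(2)^(1/3) ~= -1.2599.

s = -1.2599 or s = 2.0801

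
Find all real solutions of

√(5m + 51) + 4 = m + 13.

m = -3

Isolate the radical: √(5m + 51) = m + 9.
Square both sides: 5m + 51 = (m + 9)².
Expand and rearrange: m² + 13m + 30 = 0.
Solving gives m = -3 or m = -10.
Check each candidate in the original equation:
  m = -3: √(36) = 6, while m + 9 = 6 — valid.
  m = -10: √(1) = 1, while m + 9 = -1 — extraneous.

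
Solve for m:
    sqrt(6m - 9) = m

m = 3

Square both sides: 6m - 9 = (m)^2.
Expand and rearrange: m^2 - 6m + 9 = 0.
This gives the repeated root m = 3.
Check in the original equation:
  m = 3: sqrt(9) = 3, while m = 3 — valid.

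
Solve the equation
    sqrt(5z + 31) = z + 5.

Square both sides: 5z + 31 = (z + 5)^2.
Expand and rearrange: z^2 + 5z - 6 = 0.
Solving gives z = 1 or z = -6.
Check each candidate in the original equation:
  z = 1: sqrt(36) = 6, while z + 5 = 6 — valid.
  z = -6: sqrt(1) = 1, while z + 5 = -1 — extraneous.

z = 1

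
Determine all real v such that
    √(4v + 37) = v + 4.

v = 3

Square both sides: 4v + 37 = (v + 4)².
Expand and rearrange: v² + 4v - 21 = 0.
Solving gives v = 3 or v = -7.
Check each candidate in the original equation:
  v = 3: √(49) = 7, while v + 4 = 7 — valid.
  v = -7: √(9) = 3, while v + 4 = -3 — extraneous.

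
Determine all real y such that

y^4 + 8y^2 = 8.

Let u = y^2. The equation becomes u^2 + 8u - 8 = 0.
By the quadratic formula, u = -4 + 2*sqrt(6) or u = -2*sqrt(6) - 4.
y^2 = -4 + 2*sqrt(6) gives y = +/-sqrt(-4 + 2*sqrt(6)) ~= +/-0.9481.
y^2 = -2*sqrt(6) - 4 < 0 has no real solution.

y = -0.9481 or y = 0.9481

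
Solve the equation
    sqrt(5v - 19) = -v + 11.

v = 7

Square both sides: 5v - 19 = (-v + 11)^2.
Expand and rearrange: v^2 - 27v + 140 = 0.
Solving gives v = 20 or v = 7.
Check each candidate in the original equation:
  v = 20: sqrt(81) = 9, while -v + 11 = -9 — extraneous.
  v = 7: sqrt(16) = 4, while -v + 11 = 4 — valid.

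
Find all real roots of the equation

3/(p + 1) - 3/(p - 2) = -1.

p = -2.8541 or p = 3.8541

Multiply both sides by (p + 1)(p - 2):
3(p - 2) - 3(p + 1) = -(p + 1)(p - 2).
Expand and collect terms: -p^2 + p + 11 = 0.
By the quadratic formula, p = (-1 +/- sqrt(45)) / -2, so p ~= -2.8541 or p ~= 3.8541.
Neither value makes a denominator zero (p != -1, p != 2), so both are valid.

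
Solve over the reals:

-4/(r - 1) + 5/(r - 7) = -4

r = 2.3698 or r = 5.3802

Multiply both sides by (r - 1)(r - 7):
-4(r - 7) + 5(r - 1) = -4(r - 1)(r - 7).
Expand and collect terms: -4r^2 + 31r - 51 = 0.
By the quadratic formula, r = (-31 +/- sqrt(145)) / -8, so r ~= 2.3698 or r ~= 5.3802.
Neither value makes a denominator zero (r != 1, r != 7), so both are valid.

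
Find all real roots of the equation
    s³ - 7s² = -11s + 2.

s = 0.2087 or s = 2 or s = 4.7913

Rearrange: s³ - 7s² + 11s - 2 = 0.
Possible rational roots are divisors of -2. Testing s = 2 gives 0, so (s - 2) is a factor.
Divide: s³ - 7s² + 11s - 2 = (s - 2)(s² - 5s + 1).
Apply the quadratic formula to s² - 5s + 1 = 0: s = (5 ± √21)/2, i.e. s ≈ 4.7913 or s ≈ 0.2087.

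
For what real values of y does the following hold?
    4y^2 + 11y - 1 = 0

y = -2.8381 or y = 0.0881

Discriminant: (11)^2 - 4*4*(-1) = 137.
Quadratic formula: y = (-11 +/- sqrt(137)) / 8.
So y = -11/8 + sqrt(137)/8 ~= 0.0881 or y = -sqrt(137)/8 - 11/8 ~= -2.8381.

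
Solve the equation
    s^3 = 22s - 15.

s = -5 or s = 0.6972 or s = 4.3028

Rearrange: s^3 - 22s + 15 = 0.
Possible rational roots are divisors of 15. Testing s = -5 gives 0, so (s + 5) is a factor.
Divide: s^3 - 22s + 15 = (s + 5)(s^2 - 5s + 3).
Apply the quadratic formula to s^2 - 5s + 3 = 0: s = (5 +/- sqrt(13))/2, i.e. s ~= 4.3028 or s ~= 0.6972.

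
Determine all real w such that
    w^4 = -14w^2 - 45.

Let u = w^2. The equation becomes u^2 + 14u + 45 = 0.
Factor: (u + 5)(u + 9) = 0, so u = -5 or u = -9.
w^2 = -5 < 0 has no real solution.
w^2 = -9 < 0 has no real solution.

No real solutions.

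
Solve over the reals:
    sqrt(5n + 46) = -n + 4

n = -2

Square both sides: 5n + 46 = (-n + 4)^2.
Expand and rearrange: n^2 - 13n - 30 = 0.
Solving gives n = 15 or n = -2.
Check each candidate in the original equation:
  n = 15: sqrt(121) = 11, while -n + 4 = -11 — extraneous.
  n = -2: sqrt(36) = 6, while -n + 4 = 6 — valid.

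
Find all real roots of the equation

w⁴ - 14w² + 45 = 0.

w = -3 or w = -2.2361 or w = 2.2361 or w = 3

Let u = w². The equation becomes u² - 14u + 45 = 0.
Factor: (u - 5)(u - 9) = 0, so u = 5 or u = 9.
w² = 5 gives w = ±√(5) ≈ ±2.2361.
w² = 9 gives w = ±3.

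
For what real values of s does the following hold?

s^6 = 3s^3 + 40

Let u = s^3. The equation becomes u^2 - 3u - 40 = 0.
Factor: (u + 5)(u - 8) = 0, so u = -5 or u = 8.
s^3 = -5 gives s = -(5)^(1/3) ~= -1.71.
s^3 = 8 gives s = 2.

s = -1.71 or s = 2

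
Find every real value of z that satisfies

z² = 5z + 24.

Bring every term to one side: z² - 5z - 24 = 0.
Factor: (z - 8)(z + 3) = 0.
So z = 8 or z = -3.

z = -3 or z = 8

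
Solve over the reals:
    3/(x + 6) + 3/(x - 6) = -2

Multiply both sides by (x + 6)(x - 6):
3(x - 6) + 3(x + 6) = -2(x + 6)(x - 6).
Expand and collect terms: -2x² - 6x + 72 = 0.
By the quadratic formula, x = (6 ± √612) / -4, so x ≈ -7.6847 or x ≈ 4.6847.
Neither value makes a denominator zero (x ≠ -6, x ≠ 6), so both are valid.

x = -7.6847 or x = 4.6847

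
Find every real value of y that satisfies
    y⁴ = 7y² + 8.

y = -2.8284 or y = 2.8284

Let u = y². The equation becomes u² - 7u - 8 = 0.
Factor: (u + 1)(u - 8) = 0, so u = -1 or u = 8.
y² = -1 < 0 has no real solution.
y² = 8 gives y = ±2·√(2) ≈ ±2.8284.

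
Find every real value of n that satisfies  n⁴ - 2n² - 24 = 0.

Let u = n². The equation becomes u² - 2u - 24 = 0.
Factor: (u - 6)(u + 4) = 0, so u = 6 or u = -4.
n² = 6 gives n = ±√(6) ≈ ±2.4495.
n² = -4 < 0 has no real solution.

n = -2.4495 or n = 2.4495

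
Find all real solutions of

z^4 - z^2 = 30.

Let u = z^2. The equation becomes u^2 - u - 30 = 0.
Factor: (u + 5)(u - 6) = 0, so u = -5 or u = 6.
z^2 = -5 < 0 has no real solution.
z^2 = 6 gives z = +/-sqrt(6) ~= +/-2.4495.

z = -2.4495 or z = 2.4495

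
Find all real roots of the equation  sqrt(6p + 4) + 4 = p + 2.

Isolate the radical: sqrt(6p + 4) = p - 2.
Square both sides: 6p + 4 = (p - 2)^2.
Expand and rearrange: p^2 - 10p = 0.
Solving gives p = 10 or p = 0.
Check each candidate in the original equation:
  p = 10: sqrt(64) = 8, while p - 2 = 8 — valid.
  p = 0: sqrt(4) = 2, while p - 2 = -2 — extraneous.

p = 10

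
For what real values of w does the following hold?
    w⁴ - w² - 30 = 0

w = -2.4495 or w = 2.4495

Let u = w². The equation becomes u² - u - 30 = 0.
Factor: (u + 5)(u - 6) = 0, so u = -5 or u = 6.
w² = -5 < 0 has no real solution.
w² = 6 gives w = ±√(6) ≈ ±2.4495.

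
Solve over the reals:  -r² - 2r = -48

r = -8 or r = 6

Bring every term to one side: -r² - 2r + 48 = 0.
Factor: -1(r + 8)(r - 6) = 0.
So r = -8 or r = 6.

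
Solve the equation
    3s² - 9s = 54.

Bring every term to one side: 3s² - 9s - 54 = 0.
Factor: 3(s - 6)(s + 3) = 0.
So s = 6 or s = -3.

s = -3 or s = 6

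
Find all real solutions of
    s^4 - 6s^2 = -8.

Let u = s^2. The equation becomes u^2 - 6u + 8 = 0.
Factor: (u - 4)(u - 2) = 0, so u = 4 or u = 2.
s^2 = 4 gives s = +/-2.
s^2 = 2 gives s = +/-sqrt(2) ~= +/-1.4142.

s = -2 or s = -1.4142 or s = 1.4142 or s = 2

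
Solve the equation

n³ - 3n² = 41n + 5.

n = -5 or n = -0.1231 or n = 8.1231

Rearrange: n³ - 3n² - 41n - 5 = 0.
Possible rational roots are divisors of -5. Testing n = -5 gives 0, so (n + 5) is a factor.
Divide: n³ - 3n² - 41n - 5 = (n + 5)(n² - 8n - 1).
Apply the quadratic formula to n² - 8n - 1 = 0: n = (8 ± √68)/2, i.e. n ≈ 8.1231 or n ≈ -0.1231.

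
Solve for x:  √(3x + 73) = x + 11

x = -3

Square both sides: 3x + 73 = (x + 11)².
Expand and rearrange: x² + 19x + 48 = 0.
Solving gives x = -3 or x = -16.
Check each candidate in the original equation:
  x = -3: √(64) = 8, while x + 11 = 8 — valid.
  x = -16: √(25) = 5, while x + 11 = -5 — extraneous.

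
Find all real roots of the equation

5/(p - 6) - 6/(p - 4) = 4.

Multiply both sides by (p - 6)(p - 4):
5(p - 4) - 6(p - 6) = 4(p - 6)(p - 4).
Expand and collect terms: 4p^2 - 39p + 80 = 0.
By the quadratic formula, p = (39 +/- sqrt(241)) / 8, so p ~= 6.8155 or p ~= 2.9345.
Neither value makes a denominator zero (p != 6, p != 4), so both are valid.

p = 2.9345 or p = 6.8155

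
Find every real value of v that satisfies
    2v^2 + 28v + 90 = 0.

Factor: 2(v + 9)(v + 5) = 0.
So v = -9 or v = -5.

v = -9 or v = -5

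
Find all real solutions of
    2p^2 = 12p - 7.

Rearrange to standard form: 2p^2 - 12p + 7 = 0.
Discriminant: (-12)^2 - 4*2*7 = 88.
Quadratic formula: p = (12 +/- sqrt(88)) / 4.
So p = sqrt(22)/2 + 3 ~= 5.3452 or p = 3 - sqrt(22)/2 ~= 0.6548.

p = 0.6548 or p = 5.3452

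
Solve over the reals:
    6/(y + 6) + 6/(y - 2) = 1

y = -3.2111 or y = 11.2111

Multiply both sides by (y + 6)(y - 2):
6(y - 2) + 6(y + 6) = (y + 6)(y - 2).
Expand and collect terms: y^2 - 8y - 36 = 0.
By the quadratic formula, y = (8 +/- sqrt(208)) / 2, so y ~= 11.2111 or y ~= -3.2111.
Neither value makes a denominator zero (y != -6, y != 2), so both are valid.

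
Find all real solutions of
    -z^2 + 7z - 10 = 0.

z = 2 or z = 5

Factor: -1(z - 2)(z - 5) = 0.
So z = 2 or z = 5.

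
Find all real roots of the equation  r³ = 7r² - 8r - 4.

Rearrange: r³ - 7r² + 8r + 4 = 0.
Possible rational roots are divisors of 4. Testing r = 2 gives 0, so (r - 2) is a factor.
Divide: r³ - 7r² + 8r + 4 = (r - 2)(r² - 5r - 2).
Apply the quadratic formula to r² - 5r - 2 = 0: r = (5 ± √33)/2, i.e. r ≈ 5.3723 or r ≈ -0.3723.

r = -0.3723 or r = 2 or r = 5.3723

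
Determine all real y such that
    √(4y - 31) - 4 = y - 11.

Isolate the radical: √(4y - 31) = y - 7.
Square both sides: 4y - 31 = (y - 7)².
Expand and rearrange: y² - 18y + 80 = 0.
Solving gives y = 10 or y = 8.
Check each candidate in the original equation:
  y = 10: √(9) = 3, while y - 7 = 3 — valid.
  y = 8: √(1) = 1, while y - 7 = 1 — valid.

y = 8 or y = 10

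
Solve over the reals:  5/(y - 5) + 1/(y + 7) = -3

y = -7.3852 or y = 3.3852

Multiply both sides by (y - 5)(y + 7):
5(y + 7) + (y - 5) = -3(y - 5)(y + 7).
Expand and collect terms: -3y² - 12y + 75 = 0.
By the quadratic formula, y = (12 ± √1044) / -6, so y ≈ -7.3852 or y ≈ 3.3852.
Neither value makes a denominator zero (y ≠ 5, y ≠ -7), so both are valid.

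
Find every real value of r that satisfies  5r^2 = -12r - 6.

Rearrange to standard form: 5r^2 + 12r + 6 = 0.
Discriminant: (12)^2 - 4*5*6 = 24.
Quadratic formula: r = (-12 +/- sqrt(24)) / 10.
So r = -6/5 + sqrt(6)/5 ~= -0.7101 or r = -6/5 - sqrt(6)/5 ~= -1.6899.

r = -1.6899 or r = -0.7101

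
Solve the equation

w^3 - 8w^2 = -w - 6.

Rearrange: w^3 - 8w^2 + w + 6 = 0.
Possible rational roots are divisors of 6. Testing w = 1 gives 0, so (w - 1) is a factor.
Divide: w^3 - 8w^2 + w + 6 = (w - 1)(w^2 - 7w - 6).
Apply the quadratic formula to w^2 - 7w - 6 = 0: w = (7 +/- sqrt(73))/2, i.e. w ~= 7.772 or w ~= -0.772.

w = -0.772 or w = 1 or w = 7.772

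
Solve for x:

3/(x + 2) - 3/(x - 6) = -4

Multiply both sides by (x + 2)(x - 6):
3(x - 6) - 3(x + 2) = -4(x + 2)(x - 6).
Expand and collect terms: -4x^2 + 16x + 72 = 0.
By the quadratic formula, x = (-16 +/- sqrt(1408)) / -8, so x ~= -2.6904 or x ~= 6.6904.
Neither value makes a denominator zero (x != -2, x != 6), so both are valid.

x = -2.6904 or x = 6.6904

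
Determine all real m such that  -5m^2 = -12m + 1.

m = 0.0864 or m = 2.3136

Rearrange to standard form: -5m^2 + 12m - 1 = 0.
Discriminant: (12)^2 - 4*(-5)*(-1) = 124.
Quadratic formula: m = (-12 +/- sqrt(124)) / (-10).
So m = 6/5 - sqrt(31)/5 ~= 0.0864 or m = sqrt(31)/5 + 6/5 ~= 2.3136.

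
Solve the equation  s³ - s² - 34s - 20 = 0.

Possible rational roots are divisors of -20. Testing s = -5 gives 0, so (s + 5) is a factor.
Divide: s³ - s² - 34s - 20 = (s + 5)(s² - 6s - 4).
Apply the quadratic formula to s² - 6s - 4 = 0: s = (6 ± √52)/2, i.e. s ≈ 6.6056 or s ≈ -0.6056.

s = -5 or s = -0.6056 or s = 6.6056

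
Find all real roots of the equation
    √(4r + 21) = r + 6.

r = -5 or r = -3

Square both sides: 4r + 21 = (r + 6)².
Expand and rearrange: r² + 8r + 15 = 0.
Solving gives r = -3 or r = -5.
Check each candidate in the original equation:
  r = -3: √(9) = 3, while r + 6 = 3 — valid.
  r = -5: √(1) = 1, while r + 6 = 1 — valid.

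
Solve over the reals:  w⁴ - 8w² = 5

Let u = w². The equation becomes u² - 8u - 5 = 0.
By the quadratic formula, u = 4 + √(21) or u = 4 - √(21).
w² = 4 + √(21) gives w = ±√(4 + √(21)) ≈ ±2.9296.
w² = 4 - √(21) < 0 has no real solution.

w = -2.9296 or w = 2.9296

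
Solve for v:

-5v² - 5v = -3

Rearrange to standard form: -5v² - 5v + 3 = 0.
Discriminant: (-5)² − 4·(-5)·3 = 85.
Quadratic formula: v = (5 ± √85) / (-10).
So v = -√(85)/10 - 1/2 ≈ -1.422 or v = -1/2 + √(85)/10 ≈ 0.422.

v = -1.422 or v = 0.422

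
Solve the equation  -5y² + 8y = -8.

y = -0.6967 or y = 2.2967

Rearrange to standard form: -5y² + 8y + 8 = 0.
Discriminant: (8)² − 4·(-5)·8 = 224.
Quadratic formula: y = (-8 ± √224) / (-10).
So y = 4/5 - 2·√(14)/5 ≈ -0.6967 or y = 4/5 + 2·√(14)/5 ≈ 2.2967.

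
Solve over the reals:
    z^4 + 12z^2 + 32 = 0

No real solutions.

Let u = z^2. The equation becomes u^2 + 12u + 32 = 0.
Factor: (u + 8)(u + 4) = 0, so u = -8 or u = -4.
z^2 = -8 < 0 has no real solution.
z^2 = -4 < 0 has no real solution.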